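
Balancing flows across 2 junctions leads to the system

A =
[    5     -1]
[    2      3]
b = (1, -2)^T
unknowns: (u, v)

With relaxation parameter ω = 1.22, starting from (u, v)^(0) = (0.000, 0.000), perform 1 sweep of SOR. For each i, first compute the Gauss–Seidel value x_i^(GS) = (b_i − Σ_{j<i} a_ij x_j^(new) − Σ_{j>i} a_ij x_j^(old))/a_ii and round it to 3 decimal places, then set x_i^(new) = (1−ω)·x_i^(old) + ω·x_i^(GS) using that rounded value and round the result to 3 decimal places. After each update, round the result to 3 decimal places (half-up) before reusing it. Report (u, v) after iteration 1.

(0.244, -1.011)

Iteration 1:
  u: GS value = (1 - (-1)·0.000) / (5) = 0.200;  u ← (1−ω)·0.000 + ω·0.200 = 0.244
  v: GS value = (-2 - (2)·0.244) / (3) = -0.829;  v ← (1−ω)·0.000 + ω·-0.829 = -1.011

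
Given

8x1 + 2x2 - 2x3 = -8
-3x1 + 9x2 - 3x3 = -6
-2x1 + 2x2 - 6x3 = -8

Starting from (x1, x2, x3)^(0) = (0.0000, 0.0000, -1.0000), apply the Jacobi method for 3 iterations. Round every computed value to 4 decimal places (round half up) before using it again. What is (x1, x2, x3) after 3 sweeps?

Iteration 1:
  x1 = (-8 - (2)·0.0000 - (-2)·-1.0000) / (8) = -1.2500
  x2 = (-6 - (-3)·0.0000 - (-3)·-1.0000) / (9) = -1.0000
  x3 = (-8 - (-2)·0.0000 - (2)·0.0000) / (-6) = 1.3333
Iteration 2:
  x1 = (-8 - (2)·-1.0000 - (-2)·1.3333) / (8) = -0.4167
  x2 = (-6 - (-3)·-1.2500 - (-3)·1.3333) / (9) = -0.6389
  x3 = (-8 - (-2)·-1.2500 - (2)·-1.0000) / (-6) = 1.4167
Iteration 3:
  x1 = (-8 - (2)·-0.6389 - (-2)·1.4167) / (8) = -0.4861
  x2 = (-6 - (-3)·-0.4167 - (-3)·1.4167) / (9) = -0.3333
  x3 = (-8 - (-2)·-0.4167 - (2)·-0.6389) / (-6) = 1.2593

(-0.4861, -0.3333, 1.2593)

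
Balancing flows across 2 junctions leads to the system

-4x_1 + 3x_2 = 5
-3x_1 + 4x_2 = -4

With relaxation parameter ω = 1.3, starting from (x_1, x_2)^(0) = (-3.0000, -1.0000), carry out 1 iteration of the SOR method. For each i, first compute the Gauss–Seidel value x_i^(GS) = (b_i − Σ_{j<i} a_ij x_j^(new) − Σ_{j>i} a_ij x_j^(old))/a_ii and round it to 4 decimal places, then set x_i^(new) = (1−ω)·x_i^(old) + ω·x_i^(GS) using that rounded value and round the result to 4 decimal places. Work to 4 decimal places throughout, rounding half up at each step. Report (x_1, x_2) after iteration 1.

(-1.7000, -2.6575)

Iteration 1:
  x_1: GS value = (5 - (3)·-1.0000) / (-4) = -2.0000;  x_1 ← (1−ω)·-3.0000 + ω·-2.0000 = -1.7000
  x_2: GS value = (-4 - (-3)·-1.7000) / (4) = -2.2750;  x_2 ← (1−ω)·-1.0000 + ω·-2.2750 = -2.6575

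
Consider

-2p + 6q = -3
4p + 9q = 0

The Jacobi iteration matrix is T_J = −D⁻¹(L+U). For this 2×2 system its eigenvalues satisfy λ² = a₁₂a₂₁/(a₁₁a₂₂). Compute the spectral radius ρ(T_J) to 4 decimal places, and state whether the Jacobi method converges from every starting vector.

1.1547

a₁₂a₂₁/(a₁₁a₂₂) = (6)·(4) / ((-2)·(9)) = -1.333333
ρ = √|-1.333333| = √1.333333 = 1.1547
ρ > 1, so Jacobi diverges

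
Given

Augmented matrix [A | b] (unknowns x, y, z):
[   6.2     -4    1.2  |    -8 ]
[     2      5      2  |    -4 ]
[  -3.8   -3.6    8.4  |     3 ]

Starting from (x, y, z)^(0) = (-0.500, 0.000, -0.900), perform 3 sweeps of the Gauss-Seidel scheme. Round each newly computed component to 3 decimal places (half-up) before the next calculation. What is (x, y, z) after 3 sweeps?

(-1.384, -0.121, -0.321)

Iteration 1:
  x = (-8 - (-4)·0.000 - (1.2)·-0.900) / (6.2) = -1.116
  y = (-4 - (2)·-1.116 - (2)·-0.900) / (5) = 0.006
  z = (3 - (-3.8)·-1.116 - (-3.6)·0.006) / (8.4) = -0.145
Iteration 2:
  x = (-8 - (-4)·0.006 - (1.2)·-0.145) / (6.2) = -1.258
  y = (-4 - (2)·-1.258 - (2)·-0.145) / (5) = -0.239
  z = (3 - (-3.8)·-1.258 - (-3.6)·-0.239) / (8.4) = -0.314
Iteration 3:
  x = (-8 - (-4)·-0.239 - (1.2)·-0.314) / (6.2) = -1.384
  y = (-4 - (2)·-1.384 - (2)·-0.314) / (5) = -0.121
  z = (3 - (-3.8)·-1.384 - (-3.6)·-0.121) / (8.4) = -0.321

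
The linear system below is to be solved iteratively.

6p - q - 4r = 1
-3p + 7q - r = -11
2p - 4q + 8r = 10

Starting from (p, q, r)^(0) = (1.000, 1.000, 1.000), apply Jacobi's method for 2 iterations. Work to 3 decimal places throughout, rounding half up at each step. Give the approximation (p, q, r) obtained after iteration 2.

(1.000, -0.929, 0.500)

Iteration 1:
  p = (1 - (-1)·1.000 - (-4)·1.000) / (6) = 1.000
  q = (-11 - (-3)·1.000 - (-1)·1.000) / (7) = -1.000
  r = (10 - (2)·1.000 - (-4)·1.000) / (8) = 1.500
Iteration 2:
  p = (1 - (-1)·-1.000 - (-4)·1.500) / (6) = 1.000
  q = (-11 - (-3)·1.000 - (-1)·1.500) / (7) = -0.929
  r = (10 - (2)·1.000 - (-4)·-1.000) / (8) = 0.500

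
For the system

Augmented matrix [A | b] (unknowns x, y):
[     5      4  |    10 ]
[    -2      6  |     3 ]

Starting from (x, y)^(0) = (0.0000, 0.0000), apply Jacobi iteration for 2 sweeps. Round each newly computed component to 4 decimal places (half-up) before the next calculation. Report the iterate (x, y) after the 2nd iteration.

(1.6000, 1.1667)

Iteration 1:
  x = (10 - (4)·0.0000) / (5) = 2.0000
  y = (3 - (-2)·0.0000) / (6) = 0.5000
Iteration 2:
  x = (10 - (4)·0.5000) / (5) = 1.6000
  y = (3 - (-2)·2.0000) / (6) = 1.1667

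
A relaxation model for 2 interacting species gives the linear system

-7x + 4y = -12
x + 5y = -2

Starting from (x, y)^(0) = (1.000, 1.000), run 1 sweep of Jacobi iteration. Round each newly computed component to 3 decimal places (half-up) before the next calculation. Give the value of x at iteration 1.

2.286

Iteration 1:
  x = (-12 - (4)·1.000) / (-7) = 2.286
  y = (-2 - (1)·1.000) / (5) = -0.600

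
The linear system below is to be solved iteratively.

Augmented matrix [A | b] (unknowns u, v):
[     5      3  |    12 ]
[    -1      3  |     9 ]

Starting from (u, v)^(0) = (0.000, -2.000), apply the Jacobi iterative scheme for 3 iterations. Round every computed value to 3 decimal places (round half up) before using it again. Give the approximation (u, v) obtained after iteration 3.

(-0.120, 3.200)

Iteration 1:
  u = (12 - (3)·-2.000) / (5) = 3.600
  v = (9 - (-1)·0.000) / (3) = 3.000
Iteration 2:
  u = (12 - (3)·3.000) / (5) = 0.600
  v = (9 - (-1)·3.600) / (3) = 4.200
Iteration 3:
  u = (12 - (3)·4.200) / (5) = -0.120
  v = (9 - (-1)·0.600) / (3) = 3.200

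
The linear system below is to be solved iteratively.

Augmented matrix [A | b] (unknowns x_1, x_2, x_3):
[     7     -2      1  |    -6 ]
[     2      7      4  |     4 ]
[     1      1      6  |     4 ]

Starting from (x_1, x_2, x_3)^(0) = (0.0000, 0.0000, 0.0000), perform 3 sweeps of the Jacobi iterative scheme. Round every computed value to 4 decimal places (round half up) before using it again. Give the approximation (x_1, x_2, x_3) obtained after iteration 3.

Iteration 1:
  x_1 = (-6 - (-2)·0.0000 - (1)·0.0000) / (7) = -0.8571
  x_2 = (4 - (2)·0.0000 - (4)·0.0000) / (7) = 0.5714
  x_3 = (4 - (1)·0.0000 - (1)·0.0000) / (6) = 0.6667
Iteration 2:
  x_1 = (-6 - (-2)·0.5714 - (1)·0.6667) / (7) = -0.7891
  x_2 = (4 - (2)·-0.8571 - (4)·0.6667) / (7) = 0.4353
  x_3 = (4 - (1)·-0.8571 - (1)·0.5714) / (6) = 0.7143
Iteration 3:
  x_1 = (-6 - (-2)·0.4353 - (1)·0.7143) / (7) = -0.8348
  x_2 = (4 - (2)·-0.7891 - (4)·0.7143) / (7) = 0.3887
  x_3 = (4 - (1)·-0.7891 - (1)·0.4353) / (6) = 0.7256

(-0.8348, 0.3887, 0.7256)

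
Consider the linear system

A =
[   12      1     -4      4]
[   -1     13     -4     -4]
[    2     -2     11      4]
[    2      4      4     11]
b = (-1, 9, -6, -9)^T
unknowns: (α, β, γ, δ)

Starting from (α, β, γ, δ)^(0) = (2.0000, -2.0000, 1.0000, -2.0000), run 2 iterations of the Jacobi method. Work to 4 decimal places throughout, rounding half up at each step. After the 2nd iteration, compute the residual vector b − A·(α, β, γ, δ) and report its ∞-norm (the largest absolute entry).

2.6540

Iteration 1:
  α = (-1 - (1)·-2.0000 - (-4)·1.0000 - (4)·-2.0000) / (12) = 1.0833
  β = (9 - (-1)·2.0000 - (-4)·1.0000 - (-4)·-2.0000) / (13) = 0.5385
  γ = (-6 - (2)·2.0000 - (-2)·-2.0000 - (4)·-2.0000) / (11) = -0.5455
  δ = (-9 - (2)·2.0000 - (4)·-2.0000 - (4)·1.0000) / (11) = -0.8182
Iteration 2:
  α = (-1 - (1)·0.5385 - (-4)·-0.5455 - (4)·-0.8182) / (12) = -0.0373
  β = (9 - (-1)·1.0833 - (-4)·-0.5455 - (-4)·-0.8182) / (13) = 0.3560
  γ = (-6 - (2)·1.0833 - (-2)·0.5385 - (4)·-0.8182) / (11) = -0.3470
  δ = (-9 - (2)·1.0833 - (4)·0.5385 - (4)·-0.5455) / (11) = -1.0126
Residual b − A·x = (1.7540, -1.1037, 2.6540, 2.1772); ∞-norm = 2.6540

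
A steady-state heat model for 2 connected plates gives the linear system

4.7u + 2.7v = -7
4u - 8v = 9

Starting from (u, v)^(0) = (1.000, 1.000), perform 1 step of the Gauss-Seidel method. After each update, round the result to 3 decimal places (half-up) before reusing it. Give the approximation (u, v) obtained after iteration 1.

(-2.064, -2.157)

Iteration 1:
  u = (-7 - (2.7)·1.000) / (4.7) = -2.064
  v = (9 - (4)·-2.064) / (-8) = -2.157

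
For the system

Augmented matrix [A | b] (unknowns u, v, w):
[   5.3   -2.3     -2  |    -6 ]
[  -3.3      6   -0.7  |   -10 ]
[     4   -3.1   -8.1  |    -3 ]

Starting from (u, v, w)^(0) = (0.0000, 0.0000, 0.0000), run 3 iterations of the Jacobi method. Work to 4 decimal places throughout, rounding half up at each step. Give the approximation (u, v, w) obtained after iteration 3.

Iteration 1:
  u = (-6 - (-2.3)·0.0000 - (-2)·0.0000) / (5.3) = -1.1321
  v = (-10 - (-3.3)·0.0000 - (-0.7)·0.0000) / (6) = -1.6667
  w = (-3 - (4)·0.0000 - (-3.1)·0.0000) / (-8.1) = 0.3704
Iteration 2:
  u = (-6 - (-2.3)·-1.6667 - (-2)·0.3704) / (5.3) = -1.7156
  v = (-10 - (-3.3)·-1.1321 - (-0.7)·0.3704) / (6) = -2.2461
  w = (-3 - (4)·-1.1321 - (-3.1)·-1.6667) / (-8.1) = 0.4492
Iteration 3:
  u = (-6 - (-2.3)·-2.2461 - (-2)·0.4492) / (5.3) = -1.9373
  v = (-10 - (-3.3)·-1.7156 - (-0.7)·0.4492) / (6) = -2.5578
  w = (-3 - (4)·-1.7156 - (-3.1)·-2.2461) / (-8.1) = 0.3828

(-1.9373, -2.5578, 0.3828)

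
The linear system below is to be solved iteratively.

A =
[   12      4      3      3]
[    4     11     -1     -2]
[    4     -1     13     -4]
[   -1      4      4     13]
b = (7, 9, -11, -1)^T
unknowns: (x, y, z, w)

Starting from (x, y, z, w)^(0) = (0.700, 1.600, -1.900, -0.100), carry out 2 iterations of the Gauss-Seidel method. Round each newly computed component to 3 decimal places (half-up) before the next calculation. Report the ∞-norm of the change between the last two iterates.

0.108

Iteration 1:
  x = (7 - (4)·1.600 - (3)·-1.900 - (3)·-0.100) / (12) = 0.550
  y = (9 - (4)·0.550 - (-1)·-1.900 - (-2)·-0.100) / (11) = 0.427
  z = (-11 - (4)·0.550 - (-1)·0.427 - (-4)·-0.100) / (13) = -1.013
  w = (-1 - (-1)·0.550 - (4)·0.427 - (4)·-1.013) / (13) = 0.146
Iteration 2:
  x = (7 - (4)·0.427 - (3)·-1.013 - (3)·0.146) / (12) = 0.658
  y = (9 - (4)·0.658 - (-1)·-1.013 - (-2)·0.146) / (11) = 0.513
  z = (-11 - (4)·0.658 - (-1)·0.513 - (-4)·0.146) / (13) = -0.964
  w = (-1 - (-1)·0.658 - (4)·0.513 - (4)·-0.964) / (13) = 0.112
Change: (0.108, 0.086, 0.049, -0.034) → max |·| = 0.108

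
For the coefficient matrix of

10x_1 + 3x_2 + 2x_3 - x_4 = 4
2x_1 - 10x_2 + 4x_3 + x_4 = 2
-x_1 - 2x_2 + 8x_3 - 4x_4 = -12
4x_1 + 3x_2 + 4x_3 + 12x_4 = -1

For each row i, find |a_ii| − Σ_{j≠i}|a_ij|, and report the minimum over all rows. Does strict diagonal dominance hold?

1

row 1: |10| − (3+2+1) = 4
row 2: |-10| − (2+4+1) = 3
row 3: |8| − (1+2+4) = 1
row 4: |12| − (4+3+4) = 1
minimum over rows = 1 → strictly diagonally dominant (convergence guaranteed)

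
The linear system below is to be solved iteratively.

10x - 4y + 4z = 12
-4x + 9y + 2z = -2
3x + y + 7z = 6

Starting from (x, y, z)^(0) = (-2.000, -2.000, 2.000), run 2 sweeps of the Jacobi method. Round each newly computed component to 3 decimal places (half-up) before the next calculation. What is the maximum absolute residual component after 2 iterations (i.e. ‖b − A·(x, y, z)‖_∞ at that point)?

Iteration 1:
  x = (12 - (-4)·-2.000 - (4)·2.000) / (10) = -0.400
  y = (-2 - (-4)·-2.000 - (2)·2.000) / (9) = -1.556
  z = (6 - (3)·-2.000 - (1)·-2.000) / (7) = 2.000
Iteration 2:
  x = (12 - (-4)·-1.556 - (4)·2.000) / (10) = -0.222
  y = (-2 - (-4)·-0.400 - (2)·2.000) / (9) = -0.844
  z = (6 - (3)·-0.400 - (1)·-1.556) / (7) = 1.251
Residual b − A·x = (5.840, 2.206, -1.247); ∞-norm = 5.840

5.840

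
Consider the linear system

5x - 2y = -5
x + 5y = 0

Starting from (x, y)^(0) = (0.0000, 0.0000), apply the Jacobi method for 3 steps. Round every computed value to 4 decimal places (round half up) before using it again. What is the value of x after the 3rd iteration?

-0.9200

Iteration 1:
  x = (-5 - (-2)·0.0000) / (5) = -1.0000
  y = (0 - (1)·0.0000) / (5) = 0.0000
Iteration 2:
  x = (-5 - (-2)·0.0000) / (5) = -1.0000
  y = (0 - (1)·-1.0000) / (5) = 0.2000
Iteration 3:
  x = (-5 - (-2)·0.2000) / (5) = -0.9200
  y = (0 - (1)·-1.0000) / (5) = 0.2000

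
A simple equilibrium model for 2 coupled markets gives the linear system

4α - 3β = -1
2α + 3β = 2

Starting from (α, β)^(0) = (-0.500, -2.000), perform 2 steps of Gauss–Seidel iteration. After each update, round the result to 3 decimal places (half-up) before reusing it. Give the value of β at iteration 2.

-0.083

Iteration 1:
  α = (-1 - (-3)·-2.000) / (4) = -1.750
  β = (2 - (2)·-1.750) / (3) = 1.833
Iteration 2:
  α = (-1 - (-3)·1.833) / (4) = 1.125
  β = (2 - (2)·1.125) / (3) = -0.083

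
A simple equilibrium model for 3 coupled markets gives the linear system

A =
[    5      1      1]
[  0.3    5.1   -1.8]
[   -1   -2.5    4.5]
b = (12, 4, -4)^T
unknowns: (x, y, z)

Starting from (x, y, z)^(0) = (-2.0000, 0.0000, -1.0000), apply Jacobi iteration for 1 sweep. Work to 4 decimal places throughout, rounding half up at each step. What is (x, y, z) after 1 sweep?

(2.6000, 0.5490, -1.3333)

Iteration 1:
  x = (12 - (1)·0.0000 - (1)·-1.0000) / (5) = 2.6000
  y = (4 - (0.3)·-2.0000 - (-1.8)·-1.0000) / (5.1) = 0.5490
  z = (-4 - (-1)·-2.0000 - (-2.5)·0.0000) / (4.5) = -1.3333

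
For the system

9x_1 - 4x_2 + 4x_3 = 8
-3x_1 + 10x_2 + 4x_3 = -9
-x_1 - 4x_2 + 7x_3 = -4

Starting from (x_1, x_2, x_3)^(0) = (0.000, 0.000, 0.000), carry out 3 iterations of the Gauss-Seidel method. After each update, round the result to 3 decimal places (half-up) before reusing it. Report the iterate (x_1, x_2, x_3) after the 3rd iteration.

(1.027, -0.353, -0.626)

Iteration 1:
  x_1 = (8 - (-4)·0.000 - (4)·0.000) / (9) = 0.889
  x_2 = (-9 - (-3)·0.889 - (4)·0.000) / (10) = -0.633
  x_3 = (-4 - (-1)·0.889 - (-4)·-0.633) / (7) = -0.806
Iteration 2:
  x_1 = (8 - (-4)·-0.633 - (4)·-0.806) / (9) = 0.966
  x_2 = (-9 - (-3)·0.966 - (4)·-0.806) / (10) = -0.288
  x_3 = (-4 - (-1)·0.966 - (-4)·-0.288) / (7) = -0.598
Iteration 3:
  x_1 = (8 - (-4)·-0.288 - (4)·-0.598) / (9) = 1.027
  x_2 = (-9 - (-3)·1.027 - (4)·-0.598) / (10) = -0.353
  x_3 = (-4 - (-1)·1.027 - (-4)·-0.353) / (7) = -0.626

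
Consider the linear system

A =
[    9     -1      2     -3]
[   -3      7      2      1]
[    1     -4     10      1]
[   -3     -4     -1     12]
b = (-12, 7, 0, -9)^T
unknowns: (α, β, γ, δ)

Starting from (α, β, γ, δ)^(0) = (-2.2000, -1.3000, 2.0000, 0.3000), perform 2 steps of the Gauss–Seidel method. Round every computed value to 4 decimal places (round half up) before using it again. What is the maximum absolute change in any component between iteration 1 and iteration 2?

0.8072

Iteration 1:
  α = (-12 - (-1)·-1.3000 - (2)·2.0000 - (-3)·0.3000) / (9) = -1.8222
  β = (7 - (-3)·-1.8222 - (2)·2.0000 - (1)·0.3000) / (7) = -0.3952
  γ = (0 - (1)·-1.8222 - (-4)·-0.3952 - (1)·0.3000) / (10) = -0.0059
  δ = (-9 - (-3)·-1.8222 - (-4)·-0.3952 - (-1)·-0.0059) / (12) = -1.3378
Iteration 2:
  α = (-12 - (-1)·-0.3952 - (2)·-0.0059 - (-3)·-1.3378) / (9) = -1.8219
  β = (7 - (-3)·-1.8219 - (2)·-0.0059 - (1)·-1.3378) / (7) = 0.4120
  γ = (0 - (1)·-1.8219 - (-4)·0.4120 - (1)·-1.3378) / (10) = 0.4808
  δ = (-9 - (-3)·-1.8219 - (-4)·0.4120 - (-1)·0.4808) / (12) = -1.0281
Change: (0.0003, 0.8072, 0.4867, 0.3097) → max |·| = 0.8072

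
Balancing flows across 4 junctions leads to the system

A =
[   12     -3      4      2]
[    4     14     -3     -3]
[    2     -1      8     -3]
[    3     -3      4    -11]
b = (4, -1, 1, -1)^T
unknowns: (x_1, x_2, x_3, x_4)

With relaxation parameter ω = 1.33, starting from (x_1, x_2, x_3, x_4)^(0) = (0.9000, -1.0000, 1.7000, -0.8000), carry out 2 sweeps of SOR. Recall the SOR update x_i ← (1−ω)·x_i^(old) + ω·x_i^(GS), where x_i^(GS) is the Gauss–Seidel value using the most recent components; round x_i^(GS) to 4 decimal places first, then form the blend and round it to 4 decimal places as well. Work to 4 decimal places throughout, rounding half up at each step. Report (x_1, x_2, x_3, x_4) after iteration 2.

(1.2195, -1.0396, -0.4630, 0.8397)

Iteration 1:
  x_1: GS value = (4 - (-3)·-1.0000 - (4)·1.7000 - (2)·-0.8000) / (12) = -0.3500;  x_1 ← (1−ω)·0.9000 + ω·-0.3500 = -0.7625
  x_2: GS value = (-1 - (4)·-0.7625 - (-3)·1.7000 - (-3)·-0.8000) / (14) = 0.3393;  x_2 ← (1−ω)·-1.0000 + ω·0.3393 = 0.7813
  x_3: GS value = (1 - (2)·-0.7625 - (-1)·0.7813 - (-3)·-0.8000) / (8) = 0.1133;  x_3 ← (1−ω)·1.7000 + ω·0.1133 = -0.4103
  x_4: GS value = (-1 - (3)·-0.7625 - (-3)·0.7813 - (4)·-0.4103) / (-11) = -0.4793;  x_4 ← (1−ω)·-0.8000 + ω·-0.4793 = -0.3735
Iteration 2:
  x_1: GS value = (4 - (-3)·0.7813 - (4)·-0.4103 - (2)·-0.3735) / (12) = 0.7277;  x_1 ← (1−ω)·-0.7625 + ω·0.7277 = 1.2195
  x_2: GS value = (-1 - (4)·1.2195 - (-3)·-0.4103 - (-3)·-0.3735) / (14) = -0.5878;  x_2 ← (1−ω)·0.7813 + ω·-0.5878 = -1.0396
  x_3: GS value = (1 - (2)·1.2195 - (-1)·-1.0396 - (-3)·-0.3735) / (8) = -0.4499;  x_3 ← (1−ω)·-0.4103 + ω·-0.4499 = -0.4630
  x_4: GS value = (-1 - (3)·1.2195 - (-3)·-1.0396 - (4)·-0.4630) / (-11) = 0.5387;  x_4 ← (1−ω)·-0.3735 + ω·0.5387 = 0.8397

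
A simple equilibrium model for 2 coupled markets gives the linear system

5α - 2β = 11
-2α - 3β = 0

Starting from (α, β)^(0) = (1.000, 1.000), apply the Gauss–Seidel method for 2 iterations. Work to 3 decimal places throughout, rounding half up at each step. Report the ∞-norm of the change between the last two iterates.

1.093

Iteration 1:
  α = (11 - (-2)·1.000) / (5) = 2.600
  β = (0 - (-2)·2.600) / (-3) = -1.733
Iteration 2:
  α = (11 - (-2)·-1.733) / (5) = 1.507
  β = (0 - (-2)·1.507) / (-3) = -1.005
Change: (-1.093, 0.728) → max |·| = 1.093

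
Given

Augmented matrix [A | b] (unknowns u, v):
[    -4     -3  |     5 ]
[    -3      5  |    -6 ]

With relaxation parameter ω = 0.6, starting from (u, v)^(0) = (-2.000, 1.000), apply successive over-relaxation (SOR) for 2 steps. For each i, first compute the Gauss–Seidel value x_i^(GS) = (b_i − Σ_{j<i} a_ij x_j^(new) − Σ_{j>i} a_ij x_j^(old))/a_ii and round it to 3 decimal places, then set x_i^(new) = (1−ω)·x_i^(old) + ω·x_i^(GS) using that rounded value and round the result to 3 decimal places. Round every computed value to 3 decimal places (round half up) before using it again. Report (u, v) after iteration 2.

Iteration 1:
  u: GS value = (5 - (-3)·1.000) / (-4) = -2.000;  u ← (1−ω)·-2.000 + ω·-2.000 = -2.000
  v: GS value = (-6 - (-3)·-2.000) / (5) = -2.400;  v ← (1−ω)·1.000 + ω·-2.400 = -1.040
Iteration 2:
  u: GS value = (5 - (-3)·-1.040) / (-4) = -0.470;  u ← (1−ω)·-2.000 + ω·-0.470 = -1.082
  v: GS value = (-6 - (-3)·-1.082) / (5) = -1.849;  v ← (1−ω)·-1.040 + ω·-1.849 = -1.525

(-1.082, -1.525)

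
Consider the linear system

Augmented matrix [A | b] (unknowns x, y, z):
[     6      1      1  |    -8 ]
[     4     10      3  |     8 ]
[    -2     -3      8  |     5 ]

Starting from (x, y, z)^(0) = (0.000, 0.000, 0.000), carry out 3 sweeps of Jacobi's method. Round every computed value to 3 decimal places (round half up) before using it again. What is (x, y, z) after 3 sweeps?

(-1.623, 1.251, 0.662)

Iteration 1:
  x = (-8 - (1)·0.000 - (1)·0.000) / (6) = -1.333
  y = (8 - (4)·0.000 - (3)·0.000) / (10) = 0.800
  z = (5 - (-2)·0.000 - (-3)·0.000) / (8) = 0.625
Iteration 2:
  x = (-8 - (1)·0.800 - (1)·0.625) / (6) = -1.571
  y = (8 - (4)·-1.333 - (3)·0.625) / (10) = 1.146
  z = (5 - (-2)·-1.333 - (-3)·0.800) / (8) = 0.592
Iteration 3:
  x = (-8 - (1)·1.146 - (1)·0.592) / (6) = -1.623
  y = (8 - (4)·-1.571 - (3)·0.592) / (10) = 1.251
  z = (5 - (-2)·-1.571 - (-3)·1.146) / (8) = 0.662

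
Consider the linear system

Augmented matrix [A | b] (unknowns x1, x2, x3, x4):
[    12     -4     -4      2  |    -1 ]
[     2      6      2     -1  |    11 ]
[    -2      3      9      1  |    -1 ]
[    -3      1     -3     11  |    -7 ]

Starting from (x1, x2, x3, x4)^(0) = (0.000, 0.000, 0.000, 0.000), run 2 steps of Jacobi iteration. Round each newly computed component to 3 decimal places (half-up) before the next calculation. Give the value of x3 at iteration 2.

Iteration 1:
  x1 = (-1 - (-4)·0.000 - (-4)·0.000 - (2)·0.000) / (12) = -0.083
  x2 = (11 - (2)·0.000 - (2)·0.000 - (-1)·0.000) / (6) = 1.833
  x3 = (-1 - (-2)·0.000 - (3)·0.000 - (1)·0.000) / (9) = -0.111
  x4 = (-7 - (-3)·0.000 - (1)·0.000 - (-3)·0.000) / (11) = -0.636
Iteration 2:
  x1 = (-1 - (-4)·1.833 - (-4)·-0.111 - (2)·-0.636) / (12) = 0.597
  x2 = (11 - (2)·-0.083 - (2)·-0.111 - (-1)·-0.636) / (6) = 1.792
  x3 = (-1 - (-2)·-0.083 - (3)·1.833 - (1)·-0.636) / (9) = -0.670
  x4 = (-7 - (-3)·-0.083 - (1)·1.833 - (-3)·-0.111) / (11) = -0.856

-0.670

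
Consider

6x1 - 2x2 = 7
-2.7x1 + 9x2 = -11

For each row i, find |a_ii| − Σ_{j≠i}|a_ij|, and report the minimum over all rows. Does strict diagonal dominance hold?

4

row 1: |6| − (2) = 4
row 2: |9| − (2.7) = 6.3
minimum over rows = 4 → strictly diagonally dominant (convergence guaranteed)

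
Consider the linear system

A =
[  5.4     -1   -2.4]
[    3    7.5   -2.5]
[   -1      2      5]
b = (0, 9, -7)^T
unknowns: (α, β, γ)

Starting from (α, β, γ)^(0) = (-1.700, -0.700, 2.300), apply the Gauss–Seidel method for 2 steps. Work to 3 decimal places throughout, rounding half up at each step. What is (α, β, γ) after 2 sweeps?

Iteration 1:
  α = (0 - (-1)·-0.700 - (-2.4)·2.300) / (5.4) = 0.893
  β = (9 - (3)·0.893 - (-2.5)·2.300) / (7.5) = 1.609
  γ = (-7 - (-1)·0.893 - (2)·1.609) / (5) = -1.865
Iteration 2:
  α = (0 - (-1)·1.609 - (-2.4)·-1.865) / (5.4) = -0.531
  β = (9 - (3)·-0.531 - (-2.5)·-1.865) / (7.5) = 0.791
  γ = (-7 - (-1)·-0.531 - (2)·0.791) / (5) = -1.823

(-0.531, 0.791, -1.823)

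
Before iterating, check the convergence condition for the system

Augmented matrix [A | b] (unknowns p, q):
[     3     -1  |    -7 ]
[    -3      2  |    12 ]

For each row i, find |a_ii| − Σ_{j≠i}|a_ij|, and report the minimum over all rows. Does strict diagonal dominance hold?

-1

row 1: |3| − (1) = 2
row 2: |2| − (3) = -1
minimum over rows = -1 → not strictly diagonally dominant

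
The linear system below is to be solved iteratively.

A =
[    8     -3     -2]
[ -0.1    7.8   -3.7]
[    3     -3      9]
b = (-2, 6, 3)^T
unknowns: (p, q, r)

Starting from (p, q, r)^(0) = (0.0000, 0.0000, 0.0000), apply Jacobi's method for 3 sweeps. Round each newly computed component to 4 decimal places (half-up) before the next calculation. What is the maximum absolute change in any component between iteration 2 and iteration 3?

Iteration 1:
  p = (-2 - (-3)·0.0000 - (-2)·0.0000) / (8) = -0.2500
  q = (6 - (-0.1)·0.0000 - (-3.7)·0.0000) / (7.8) = 0.7692
  r = (3 - (3)·0.0000 - (-3)·0.0000) / (9) = 0.3333
Iteration 2:
  p = (-2 - (-3)·0.7692 - (-2)·0.3333) / (8) = 0.1218
  q = (6 - (-0.1)·-0.2500 - (-3.7)·0.3333) / (7.8) = 0.9241
  r = (3 - (3)·-0.2500 - (-3)·0.7692) / (9) = 0.6731
Iteration 3:
  p = (-2 - (-3)·0.9241 - (-2)·0.6731) / (8) = 0.2648
  q = (6 - (-0.1)·0.1218 - (-3.7)·0.6731) / (7.8) = 1.0901
  r = (3 - (3)·0.1218 - (-3)·0.9241) / (9) = 0.6008
Change: (0.1430, 0.1660, -0.0723) → max |·| = 0.1660

0.1660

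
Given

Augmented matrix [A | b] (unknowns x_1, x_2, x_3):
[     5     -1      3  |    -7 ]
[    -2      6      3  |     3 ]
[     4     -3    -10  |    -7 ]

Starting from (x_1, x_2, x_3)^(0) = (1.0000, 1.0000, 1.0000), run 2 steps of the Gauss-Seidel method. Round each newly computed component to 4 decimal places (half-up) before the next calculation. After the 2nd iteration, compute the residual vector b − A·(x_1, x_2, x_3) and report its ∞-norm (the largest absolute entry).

Iteration 1:
  x_1 = (-7 - (-1)·1.0000 - (3)·1.0000) / (5) = -1.8000
  x_2 = (3 - (-2)·-1.8000 - (3)·1.0000) / (6) = -0.6000
  x_3 = (-7 - (4)·-1.8000 - (-3)·-0.6000) / (-10) = 0.1600
Iteration 2:
  x_1 = (-7 - (-1)·-0.6000 - (3)·0.1600) / (5) = -1.6160
  x_2 = (3 - (-2)·-1.6160 - (3)·0.1600) / (6) = -0.1187
  x_3 = (-7 - (4)·-1.6160 - (-3)·-0.1187) / (-10) = 0.0892
Residual b − A·x = (0.6937, 0.2126, -0.0001); ∞-norm = 0.6937

0.6937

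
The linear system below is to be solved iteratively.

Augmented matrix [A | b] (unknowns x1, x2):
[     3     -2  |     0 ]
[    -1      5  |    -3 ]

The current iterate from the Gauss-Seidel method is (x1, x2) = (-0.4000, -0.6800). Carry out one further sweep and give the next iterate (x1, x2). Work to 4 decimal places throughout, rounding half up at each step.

One sweep:
  x1 = (0 - (-2)·-0.6800) / (3) = -0.4533
  x2 = (-3 - (-1)·-0.4533) / (5) = -0.6907

(-0.4533, -0.6907)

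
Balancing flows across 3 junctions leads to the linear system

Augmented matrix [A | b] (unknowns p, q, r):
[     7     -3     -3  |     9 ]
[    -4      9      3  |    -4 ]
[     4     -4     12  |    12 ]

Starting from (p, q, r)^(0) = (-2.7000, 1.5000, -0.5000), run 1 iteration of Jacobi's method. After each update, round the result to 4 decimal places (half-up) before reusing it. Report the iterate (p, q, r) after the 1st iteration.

Iteration 1:
  p = (9 - (-3)·1.5000 - (-3)·-0.5000) / (7) = 1.7143
  q = (-4 - (-4)·-2.7000 - (3)·-0.5000) / (9) = -1.4778
  r = (12 - (4)·-2.7000 - (-4)·1.5000) / (12) = 2.4000

(1.7143, -1.4778, 2.4000)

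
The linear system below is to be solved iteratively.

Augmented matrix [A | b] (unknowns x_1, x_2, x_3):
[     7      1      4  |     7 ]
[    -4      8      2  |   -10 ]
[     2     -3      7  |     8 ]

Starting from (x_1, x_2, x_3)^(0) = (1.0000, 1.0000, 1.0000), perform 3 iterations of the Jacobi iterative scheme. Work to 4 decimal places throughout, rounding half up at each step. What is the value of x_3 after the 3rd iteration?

Iteration 1:
  x_1 = (7 - (1)·1.0000 - (4)·1.0000) / (7) = 0.2857
  x_2 = (-10 - (-4)·1.0000 - (2)·1.0000) / (8) = -1.0000
  x_3 = (8 - (2)·1.0000 - (-3)·1.0000) / (7) = 1.2857
Iteration 2:
  x_1 = (7 - (1)·-1.0000 - (4)·1.2857) / (7) = 0.4082
  x_2 = (-10 - (-4)·0.2857 - (2)·1.2857) / (8) = -1.4286
  x_3 = (8 - (2)·0.2857 - (-3)·-1.0000) / (7) = 0.6327
Iteration 3:
  x_1 = (7 - (1)·-1.4286 - (4)·0.6327) / (7) = 0.8425
  x_2 = (-10 - (-4)·0.4082 - (2)·0.6327) / (8) = -1.2041
  x_3 = (8 - (2)·0.4082 - (-3)·-1.4286) / (7) = 0.4140

0.4140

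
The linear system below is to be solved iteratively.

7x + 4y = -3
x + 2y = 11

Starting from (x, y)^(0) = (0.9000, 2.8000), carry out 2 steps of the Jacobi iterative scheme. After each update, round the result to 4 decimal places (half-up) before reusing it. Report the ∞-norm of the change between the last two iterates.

Iteration 1:
  x = (-3 - (4)·2.8000) / (7) = -2.0286
  y = (11 - (1)·0.9000) / (2) = 5.0500
Iteration 2:
  x = (-3 - (4)·5.0500) / (7) = -3.3143
  y = (11 - (1)·-2.0286) / (2) = 6.5143
Change: (-1.2857, 1.4643) → max |·| = 1.4643

1.4643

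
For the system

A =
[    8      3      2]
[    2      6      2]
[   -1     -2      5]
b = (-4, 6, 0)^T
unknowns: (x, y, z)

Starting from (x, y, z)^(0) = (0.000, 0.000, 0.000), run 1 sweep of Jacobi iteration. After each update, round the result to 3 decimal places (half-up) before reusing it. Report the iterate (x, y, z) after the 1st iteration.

Iteration 1:
  x = (-4 - (3)·0.000 - (2)·0.000) / (8) = -0.500
  y = (6 - (2)·0.000 - (2)·0.000) / (6) = 1.000
  z = (0 - (-1)·0.000 - (-2)·0.000) / (5) = 0.000

(-0.500, 1.000, 0.000)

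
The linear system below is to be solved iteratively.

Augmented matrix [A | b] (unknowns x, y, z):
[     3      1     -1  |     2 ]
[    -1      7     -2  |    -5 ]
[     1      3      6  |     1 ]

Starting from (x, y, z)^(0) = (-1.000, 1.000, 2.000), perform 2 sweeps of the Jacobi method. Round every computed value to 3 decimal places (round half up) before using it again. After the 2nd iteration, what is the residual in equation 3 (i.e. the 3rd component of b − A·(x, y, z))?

Iteration 1:
  x = (2 - (1)·1.000 - (-1)·2.000) / (3) = 1.000
  y = (-5 - (-1)·-1.000 - (-2)·2.000) / (7) = -0.286
  z = (1 - (1)·-1.000 - (3)·1.000) / (6) = -0.167
Iteration 2:
  x = (2 - (1)·-0.286 - (-1)·-0.167) / (3) = 0.706
  y = (-5 - (-1)·1.000 - (-2)·-0.167) / (7) = -0.619
  z = (1 - (1)·1.000 - (3)·-0.286) / (6) = 0.143
Residual b − A·x = (0.644, 0.325, 1.293)

1.293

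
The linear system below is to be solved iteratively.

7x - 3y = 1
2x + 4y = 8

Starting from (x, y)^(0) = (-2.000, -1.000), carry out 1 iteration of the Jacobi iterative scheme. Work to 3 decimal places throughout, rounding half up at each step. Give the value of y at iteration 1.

Iteration 1:
  x = (1 - (-3)·-1.000) / (7) = -0.286
  y = (8 - (2)·-2.000) / (4) = 3.000

3.000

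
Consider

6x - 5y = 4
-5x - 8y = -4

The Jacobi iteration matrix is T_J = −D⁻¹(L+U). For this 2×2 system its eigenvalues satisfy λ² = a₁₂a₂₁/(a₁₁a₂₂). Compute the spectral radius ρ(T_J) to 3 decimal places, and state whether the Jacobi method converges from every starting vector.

a₁₂a₂₁/(a₁₁a₂₂) = (-5)·(-5) / ((6)·(-8)) = -0.520833
ρ = √|-0.520833| = √0.520833 = 0.722
ρ < 1, so Jacobi converges

0.722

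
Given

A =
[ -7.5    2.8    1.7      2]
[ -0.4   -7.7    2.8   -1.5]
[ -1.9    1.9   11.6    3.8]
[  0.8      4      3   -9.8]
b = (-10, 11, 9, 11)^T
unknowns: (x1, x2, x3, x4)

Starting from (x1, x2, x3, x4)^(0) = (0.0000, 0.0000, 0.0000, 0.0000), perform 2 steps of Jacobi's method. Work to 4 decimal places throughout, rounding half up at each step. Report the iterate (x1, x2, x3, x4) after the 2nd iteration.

Iteration 1:
  x1 = (-10 - (2.8)·0.0000 - (1.7)·0.0000 - (2)·0.0000) / (-7.5) = 1.3333
  x2 = (11 - (-0.4)·0.0000 - (2.8)·0.0000 - (-1.5)·0.0000) / (-7.7) = -1.4286
  x3 = (9 - (-1.9)·0.0000 - (1.9)·0.0000 - (3.8)·0.0000) / (11.6) = 0.7759
  x4 = (11 - (0.8)·0.0000 - (4)·0.0000 - (3)·0.0000) / (-9.8) = -1.1224
Iteration 2:
  x1 = (-10 - (2.8)·-1.4286 - (1.7)·0.7759 - (2)·-1.1224) / (-7.5) = 0.6766
  x2 = (11 - (-0.4)·1.3333 - (2.8)·0.7759 - (-1.5)·-1.1224) / (-7.7) = -0.9970
  x3 = (9 - (-1.9)·1.3333 - (1.9)·-1.4286 - (3.8)·-1.1224) / (11.6) = 1.5959
  x4 = (11 - (0.8)·1.3333 - (4)·-1.4286 - (3)·0.7759) / (-9.8) = -1.3592

(0.6766, -0.9970, 1.5959, -1.3592)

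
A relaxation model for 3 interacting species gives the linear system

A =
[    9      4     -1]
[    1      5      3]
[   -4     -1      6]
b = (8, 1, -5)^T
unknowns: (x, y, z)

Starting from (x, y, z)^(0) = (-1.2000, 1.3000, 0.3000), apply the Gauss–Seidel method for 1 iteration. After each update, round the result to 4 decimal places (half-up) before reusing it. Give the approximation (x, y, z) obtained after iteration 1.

Iteration 1:
  x = (8 - (4)·1.3000 - (-1)·0.3000) / (9) = 0.3444
  y = (1 - (1)·0.3444 - (3)·0.3000) / (5) = -0.0489
  z = (-5 - (-4)·0.3444 - (-1)·-0.0489) / (6) = -0.6119

(0.3444, -0.0489, -0.6119)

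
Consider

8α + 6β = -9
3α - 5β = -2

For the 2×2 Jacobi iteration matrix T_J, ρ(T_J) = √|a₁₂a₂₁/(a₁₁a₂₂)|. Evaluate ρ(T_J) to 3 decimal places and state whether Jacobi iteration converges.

a₁₂a₂₁/(a₁₁a₂₂) = (6)·(3) / ((8)·(-5)) = -0.450000
ρ = √|-0.450000| = √0.450000 = 0.671
ρ < 1, so Jacobi converges

0.671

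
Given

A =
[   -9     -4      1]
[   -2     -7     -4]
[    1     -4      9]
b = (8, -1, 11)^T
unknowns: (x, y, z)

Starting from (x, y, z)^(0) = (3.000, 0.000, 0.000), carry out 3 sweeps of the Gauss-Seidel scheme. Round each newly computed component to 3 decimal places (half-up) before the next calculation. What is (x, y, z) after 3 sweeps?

Iteration 1:
  x = (8 - (-4)·0.000 - (1)·0.000) / (-9) = -0.889
  y = (-1 - (-2)·-0.889 - (-4)·0.000) / (-7) = 0.397
  z = (11 - (1)·-0.889 - (-4)·0.397) / (9) = 1.497
Iteration 2:
  x = (8 - (-4)·0.397 - (1)·1.497) / (-9) = -0.899
  y = (-1 - (-2)·-0.899 - (-4)·1.497) / (-7) = -0.456
  z = (11 - (1)·-0.899 - (-4)·-0.456) / (9) = 1.119
Iteration 3:
  x = (8 - (-4)·-0.456 - (1)·1.119) / (-9) = -0.562
  y = (-1 - (-2)·-0.562 - (-4)·1.119) / (-7) = -0.336
  z = (11 - (1)·-0.562 - (-4)·-0.336) / (9) = 1.135

(-0.562, -0.336, 1.135)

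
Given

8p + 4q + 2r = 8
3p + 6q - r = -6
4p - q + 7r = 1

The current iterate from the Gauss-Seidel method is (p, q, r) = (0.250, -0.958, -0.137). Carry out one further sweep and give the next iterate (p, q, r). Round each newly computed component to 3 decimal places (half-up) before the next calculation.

(1.513, -1.779, -0.976)

One sweep:
  p = (8 - (4)·-0.958 - (2)·-0.137) / (8) = 1.513
  q = (-6 - (3)·1.513 - (-1)·-0.137) / (6) = -1.779
  r = (1 - (4)·1.513 - (-1)·-1.779) / (7) = -0.976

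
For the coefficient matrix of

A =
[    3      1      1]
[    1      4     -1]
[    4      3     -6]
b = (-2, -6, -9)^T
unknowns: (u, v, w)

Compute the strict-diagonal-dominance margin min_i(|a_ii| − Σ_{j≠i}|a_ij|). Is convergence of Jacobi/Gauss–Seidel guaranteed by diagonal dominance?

-1

row 1: |3| − (1+1) = 1
row 2: |4| − (1+1) = 2
row 3: |-6| − (4+3) = -1
minimum over rows = -1 → not strictly diagonally dominant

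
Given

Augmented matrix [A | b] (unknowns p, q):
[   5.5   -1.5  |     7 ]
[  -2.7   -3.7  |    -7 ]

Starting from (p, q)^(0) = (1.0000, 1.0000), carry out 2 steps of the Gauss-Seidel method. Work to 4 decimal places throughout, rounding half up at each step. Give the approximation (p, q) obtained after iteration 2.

Iteration 1:
  p = (7 - (-1.5)·1.0000) / (5.5) = 1.5455
  q = (-7 - (-2.7)·1.5455) / (-3.7) = 0.7641
Iteration 2:
  p = (7 - (-1.5)·0.7641) / (5.5) = 1.4811
  q = (-7 - (-2.7)·1.4811) / (-3.7) = 0.8111

(1.4811, 0.8111)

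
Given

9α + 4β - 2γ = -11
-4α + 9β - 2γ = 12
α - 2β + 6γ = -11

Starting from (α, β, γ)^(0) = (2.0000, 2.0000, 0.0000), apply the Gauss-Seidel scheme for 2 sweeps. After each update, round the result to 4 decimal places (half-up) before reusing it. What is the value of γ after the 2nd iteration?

-1.4574

Iteration 1:
  α = (-11 - (4)·2.0000 - (-2)·0.0000) / (9) = -2.1111
  β = (12 - (-4)·-2.1111 - (-2)·0.0000) / (9) = 0.3951
  γ = (-11 - (1)·-2.1111 - (-2)·0.3951) / (6) = -1.3498
Iteration 2:
  α = (-11 - (4)·0.3951 - (-2)·-1.3498) / (9) = -1.6978
  β = (12 - (-4)·-1.6978 - (-2)·-1.3498) / (9) = 0.2788
  γ = (-11 - (1)·-1.6978 - (-2)·0.2788) / (6) = -1.4574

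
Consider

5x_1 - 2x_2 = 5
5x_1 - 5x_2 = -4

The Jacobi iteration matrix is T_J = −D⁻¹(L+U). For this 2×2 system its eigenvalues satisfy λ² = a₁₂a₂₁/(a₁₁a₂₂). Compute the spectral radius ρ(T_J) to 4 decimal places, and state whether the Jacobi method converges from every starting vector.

a₁₂a₂₁/(a₁₁a₂₂) = (-2)·(5) / ((5)·(-5)) = 0.400000
ρ = √|0.400000| = √0.400000 = 0.6325
ρ < 1, so Jacobi converges

0.6325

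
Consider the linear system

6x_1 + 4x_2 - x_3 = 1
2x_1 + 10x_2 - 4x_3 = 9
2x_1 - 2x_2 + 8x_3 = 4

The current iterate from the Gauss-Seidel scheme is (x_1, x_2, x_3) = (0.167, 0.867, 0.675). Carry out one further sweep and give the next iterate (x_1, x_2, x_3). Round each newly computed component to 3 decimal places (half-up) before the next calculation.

One sweep:
  x_1 = (1 - (4)·0.867 - (-1)·0.675) / (6) = -0.299
  x_2 = (9 - (2)·-0.299 - (-4)·0.675) / (10) = 1.230
  x_3 = (4 - (2)·-0.299 - (-2)·1.230) / (8) = 0.882

(-0.299, 1.230, 0.882)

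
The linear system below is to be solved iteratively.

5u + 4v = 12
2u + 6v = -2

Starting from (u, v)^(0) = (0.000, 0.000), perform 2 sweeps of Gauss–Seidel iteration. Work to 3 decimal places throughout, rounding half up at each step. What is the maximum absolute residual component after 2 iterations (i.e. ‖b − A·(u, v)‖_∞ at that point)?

1.210

Iteration 1:
  u = (12 - (4)·0.000) / (5) = 2.400
  v = (-2 - (2)·2.400) / (6) = -1.133
Iteration 2:
  u = (12 - (4)·-1.133) / (5) = 3.306
  v = (-2 - (2)·3.306) / (6) = -1.435
Residual b − A·x = (1.210, -0.002); ∞-norm = 1.210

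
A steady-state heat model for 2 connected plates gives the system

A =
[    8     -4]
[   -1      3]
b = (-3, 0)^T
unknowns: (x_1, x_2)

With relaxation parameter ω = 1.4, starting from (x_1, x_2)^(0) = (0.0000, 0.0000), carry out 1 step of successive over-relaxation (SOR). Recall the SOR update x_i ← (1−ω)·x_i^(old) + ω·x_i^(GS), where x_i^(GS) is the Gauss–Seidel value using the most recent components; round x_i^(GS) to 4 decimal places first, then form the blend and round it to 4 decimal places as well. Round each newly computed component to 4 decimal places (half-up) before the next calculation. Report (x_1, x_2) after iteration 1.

(-0.5250, -0.2450)

Iteration 1:
  x_1: GS value = (-3 - (-4)·0.0000) / (8) = -0.3750;  x_1 ← (1−ω)·0.0000 + ω·-0.3750 = -0.5250
  x_2: GS value = (0 - (-1)·-0.5250) / (3) = -0.1750;  x_2 ← (1−ω)·0.0000 + ω·-0.1750 = -0.2450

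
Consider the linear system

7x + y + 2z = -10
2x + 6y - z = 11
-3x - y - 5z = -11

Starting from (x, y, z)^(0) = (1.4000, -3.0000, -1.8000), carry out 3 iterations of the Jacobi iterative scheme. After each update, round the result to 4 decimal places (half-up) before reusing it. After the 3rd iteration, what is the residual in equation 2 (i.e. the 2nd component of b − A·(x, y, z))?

Iteration 1:
  x = (-10 - (1)·-3.0000 - (2)·-1.8000) / (7) = -0.4857
  y = (11 - (2)·1.4000 - (-1)·-1.8000) / (6) = 1.0667
  z = (-11 - (-3)·1.4000 - (-1)·-3.0000) / (-5) = 1.9600
Iteration 2:
  x = (-10 - (1)·1.0667 - (2)·1.9600) / (7) = -2.1410
  y = (11 - (2)·-0.4857 - (-1)·1.9600) / (6) = 2.3219
  z = (-11 - (-3)·-0.4857 - (-1)·1.0667) / (-5) = 2.2781
Iteration 3:
  x = (-10 - (1)·2.3219 - (2)·2.2781) / (7) = -2.4112
  y = (11 - (2)·-2.1410 - (-1)·2.2781) / (6) = 2.9267
  z = (-11 - (-3)·-2.1410 - (-1)·2.3219) / (-5) = 3.0202
Residual b − A·x = (-2.0887, 1.2824, -0.2059)

1.2824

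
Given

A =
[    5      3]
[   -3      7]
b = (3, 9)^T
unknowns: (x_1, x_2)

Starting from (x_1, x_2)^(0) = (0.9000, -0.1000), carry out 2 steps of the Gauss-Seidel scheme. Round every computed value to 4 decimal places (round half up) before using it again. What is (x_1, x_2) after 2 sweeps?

(-0.3412, 1.1395)

Iteration 1:
  x_1 = (3 - (3)·-0.1000) / (5) = 0.6600
  x_2 = (9 - (-3)·0.6600) / (7) = 1.5686
Iteration 2:
  x_1 = (3 - (3)·1.5686) / (5) = -0.3412
  x_2 = (9 - (-3)·-0.3412) / (7) = 1.1395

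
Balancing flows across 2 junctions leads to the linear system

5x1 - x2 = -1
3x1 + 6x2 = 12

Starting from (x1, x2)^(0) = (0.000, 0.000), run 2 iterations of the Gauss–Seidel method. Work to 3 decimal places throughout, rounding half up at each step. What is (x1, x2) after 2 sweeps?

Iteration 1:
  x1 = (-1 - (-1)·0.000) / (5) = -0.200
  x2 = (12 - (3)·-0.200) / (6) = 2.100
Iteration 2:
  x1 = (-1 - (-1)·2.100) / (5) = 0.220
  x2 = (12 - (3)·0.220) / (6) = 1.890

(0.220, 1.890)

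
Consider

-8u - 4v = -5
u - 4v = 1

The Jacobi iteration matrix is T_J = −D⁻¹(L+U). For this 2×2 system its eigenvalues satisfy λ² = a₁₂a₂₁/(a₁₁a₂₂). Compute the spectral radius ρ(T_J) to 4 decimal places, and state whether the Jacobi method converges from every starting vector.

a₁₂a₂₁/(a₁₁a₂₂) = (-4)·(1) / ((-8)·(-4)) = -0.125000
ρ = √|-0.125000| = √0.125000 = 0.3536
ρ < 1, so Jacobi converges

0.3536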